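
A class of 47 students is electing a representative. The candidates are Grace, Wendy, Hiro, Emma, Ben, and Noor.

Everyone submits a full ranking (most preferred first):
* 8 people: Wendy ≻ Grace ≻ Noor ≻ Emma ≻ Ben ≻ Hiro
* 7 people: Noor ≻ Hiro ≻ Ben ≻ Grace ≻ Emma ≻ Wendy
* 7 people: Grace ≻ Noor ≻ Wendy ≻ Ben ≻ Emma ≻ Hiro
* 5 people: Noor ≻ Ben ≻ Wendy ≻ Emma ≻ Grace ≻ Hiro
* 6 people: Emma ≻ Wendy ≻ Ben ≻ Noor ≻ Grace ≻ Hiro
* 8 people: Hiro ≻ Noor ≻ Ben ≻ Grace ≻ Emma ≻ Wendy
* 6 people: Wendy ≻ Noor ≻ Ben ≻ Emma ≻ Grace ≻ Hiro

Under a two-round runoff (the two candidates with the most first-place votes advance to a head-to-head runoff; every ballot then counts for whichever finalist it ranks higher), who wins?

Round 1 first-place votes: Grace 7, Wendy 14, Hiro 8, Emma 6, Ben 0, Noor 12. Wendy and Noor advance.
Runoff: Wendy is ranked above Noor on 20 ballots, Noor above Wendy on 27.

Noor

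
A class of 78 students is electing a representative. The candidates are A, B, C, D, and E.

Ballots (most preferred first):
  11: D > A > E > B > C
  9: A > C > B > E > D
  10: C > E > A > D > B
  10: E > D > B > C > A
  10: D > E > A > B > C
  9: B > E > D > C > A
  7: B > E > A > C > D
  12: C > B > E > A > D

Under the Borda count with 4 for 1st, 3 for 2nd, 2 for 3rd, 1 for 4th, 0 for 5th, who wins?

A: 11×3 + 9×4 + 10×2 + 10×0 + 10×2 + 9×0 + 7×2 + 12×1 = 135
B: 11×1 + 9×2 + 10×0 + 10×2 + 10×1 + 9×4 + 7×4 + 12×3 = 159
C: 11×0 + 9×3 + 10×4 + 10×1 + 10×0 + 9×1 + 7×1 + 12×4 = 141
D: 11×4 + 9×0 + 10×1 + 10×3 + 10×4 + 9×2 + 7×0 + 12×0 = 142
E: 11×2 + 9×1 + 10×3 + 10×4 + 10×3 + 9×3 + 7×3 + 12×2 = 203

E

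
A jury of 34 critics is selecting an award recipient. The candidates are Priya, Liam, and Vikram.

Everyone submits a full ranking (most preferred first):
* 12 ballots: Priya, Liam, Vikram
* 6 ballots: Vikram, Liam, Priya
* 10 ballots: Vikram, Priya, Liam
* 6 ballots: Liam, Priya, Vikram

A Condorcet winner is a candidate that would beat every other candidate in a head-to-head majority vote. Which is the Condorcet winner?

Priya

Priya vs Liam: 22–12
Priya vs Vikram: 18–16
Priya beats every other candidate.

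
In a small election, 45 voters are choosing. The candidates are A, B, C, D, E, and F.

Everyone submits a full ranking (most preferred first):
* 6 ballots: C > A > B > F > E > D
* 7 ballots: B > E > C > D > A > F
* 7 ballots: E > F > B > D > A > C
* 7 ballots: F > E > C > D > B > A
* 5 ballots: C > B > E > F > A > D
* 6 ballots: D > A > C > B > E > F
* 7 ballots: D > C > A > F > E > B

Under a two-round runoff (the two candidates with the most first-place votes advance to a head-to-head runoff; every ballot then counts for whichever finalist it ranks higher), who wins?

Round 1 first-place votes: A 0, B 7, C 11, D 13, E 7, F 7. D and C advance.
Runoff: D is ranked above C on 20 ballots, C above D on 25.

C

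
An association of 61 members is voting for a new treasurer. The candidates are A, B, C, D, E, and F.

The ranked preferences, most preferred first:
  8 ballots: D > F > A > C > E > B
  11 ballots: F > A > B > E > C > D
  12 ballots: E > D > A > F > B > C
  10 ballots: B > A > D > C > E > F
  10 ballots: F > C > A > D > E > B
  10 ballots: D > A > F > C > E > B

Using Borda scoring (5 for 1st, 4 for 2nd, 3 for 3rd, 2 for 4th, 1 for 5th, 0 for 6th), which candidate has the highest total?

A: 8×3 + 11×4 + 12×3 + 10×4 + 10×3 + 10×4 = 214
B: 8×0 + 11×3 + 12×1 + 10×5 + 10×0 + 10×0 = 95
C: 8×2 + 11×1 + 12×0 + 10×2 + 10×4 + 10×2 = 107
D: 8×5 + 11×0 + 12×4 + 10×3 + 10×2 + 10×5 = 188
E: 8×1 + 11×2 + 12×5 + 10×1 + 10×1 + 10×1 = 120
F: 8×4 + 11×5 + 12×2 + 10×0 + 10×5 + 10×3 = 191

A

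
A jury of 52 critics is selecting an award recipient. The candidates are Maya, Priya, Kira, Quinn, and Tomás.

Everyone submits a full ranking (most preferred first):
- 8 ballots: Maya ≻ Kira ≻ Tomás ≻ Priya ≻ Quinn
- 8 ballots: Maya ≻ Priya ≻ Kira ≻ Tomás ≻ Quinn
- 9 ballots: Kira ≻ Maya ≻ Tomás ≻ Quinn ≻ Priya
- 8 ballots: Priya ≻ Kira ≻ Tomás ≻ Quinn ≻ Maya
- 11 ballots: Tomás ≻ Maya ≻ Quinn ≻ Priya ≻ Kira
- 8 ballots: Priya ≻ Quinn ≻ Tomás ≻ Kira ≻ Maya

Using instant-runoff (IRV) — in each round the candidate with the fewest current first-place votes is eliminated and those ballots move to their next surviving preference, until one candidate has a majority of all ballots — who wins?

Maya

Round 1: Maya 16, Priya 16, Kira 9, Quinn 0, Tomás 11. Quinn eliminated.
Round 2: Maya 16, Priya 16, Kira 9, Tomás 11. Kira eliminated.
Round 3: Maya 25, Priya 16, Tomás 11. Tomás eliminated.
Round 4: Maya 36, Priya 16. Maya has a majority (≥27).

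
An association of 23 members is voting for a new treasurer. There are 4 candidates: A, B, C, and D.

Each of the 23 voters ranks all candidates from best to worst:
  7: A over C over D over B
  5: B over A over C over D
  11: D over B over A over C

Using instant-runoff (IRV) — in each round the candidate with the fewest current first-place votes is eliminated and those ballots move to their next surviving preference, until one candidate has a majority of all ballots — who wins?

Round 1: A 7, B 5, C 0, D 11. C eliminated.
Round 2: A 7, B 5, D 11. B eliminated.
Round 3: A 12, D 11. A has a majority (≥12).

A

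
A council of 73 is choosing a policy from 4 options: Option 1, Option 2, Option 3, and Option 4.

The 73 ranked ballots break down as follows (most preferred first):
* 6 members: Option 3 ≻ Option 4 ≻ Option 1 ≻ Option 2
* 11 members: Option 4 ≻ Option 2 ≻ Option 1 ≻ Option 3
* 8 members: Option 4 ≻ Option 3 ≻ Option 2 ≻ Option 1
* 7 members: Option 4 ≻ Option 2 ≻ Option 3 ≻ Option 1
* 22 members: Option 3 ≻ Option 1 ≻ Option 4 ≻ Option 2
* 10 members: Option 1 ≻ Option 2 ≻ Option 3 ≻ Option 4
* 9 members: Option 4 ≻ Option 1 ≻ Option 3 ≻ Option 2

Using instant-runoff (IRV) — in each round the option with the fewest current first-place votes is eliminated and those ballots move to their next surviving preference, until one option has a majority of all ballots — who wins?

Option 3

Round 1: Option 1 10, Option 2 0, Option 3 28, Option 4 35. Option 2 eliminated.
Round 2: Option 1 10, Option 3 28, Option 4 35. Option 1 eliminated.
Round 3: Option 3 38, Option 4 35. Option 3 has a majority (≥37).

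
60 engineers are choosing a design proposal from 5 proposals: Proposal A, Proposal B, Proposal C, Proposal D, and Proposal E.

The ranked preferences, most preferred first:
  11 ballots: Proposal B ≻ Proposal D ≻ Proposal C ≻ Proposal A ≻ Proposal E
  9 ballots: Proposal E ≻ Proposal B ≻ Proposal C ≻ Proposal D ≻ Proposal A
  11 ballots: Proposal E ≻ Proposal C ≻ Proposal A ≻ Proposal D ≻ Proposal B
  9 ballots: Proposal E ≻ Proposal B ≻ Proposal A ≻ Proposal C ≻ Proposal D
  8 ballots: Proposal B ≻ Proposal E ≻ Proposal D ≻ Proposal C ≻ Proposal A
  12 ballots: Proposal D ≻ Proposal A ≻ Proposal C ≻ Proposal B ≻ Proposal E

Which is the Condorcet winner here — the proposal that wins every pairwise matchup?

Proposal B

Proposal B vs Proposal A: 37–23
Proposal B vs Proposal C: 37–23
Proposal B vs Proposal D: 37–23
Proposal B vs Proposal E: 31–29
Proposal B beats every other proposal.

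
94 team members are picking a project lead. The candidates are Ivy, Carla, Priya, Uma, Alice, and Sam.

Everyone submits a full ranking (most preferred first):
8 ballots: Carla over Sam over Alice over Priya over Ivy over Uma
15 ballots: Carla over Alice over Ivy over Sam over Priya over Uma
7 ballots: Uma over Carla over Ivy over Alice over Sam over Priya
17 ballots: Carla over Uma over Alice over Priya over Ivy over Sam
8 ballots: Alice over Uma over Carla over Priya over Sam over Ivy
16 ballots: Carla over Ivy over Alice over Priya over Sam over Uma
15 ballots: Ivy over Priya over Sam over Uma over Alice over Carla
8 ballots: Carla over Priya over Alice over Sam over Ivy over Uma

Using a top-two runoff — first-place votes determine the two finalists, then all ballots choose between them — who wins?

Carla

Round 1 first-place votes: Ivy 15, Carla 64, Priya 0, Uma 7, Alice 8, Sam 0. Carla and Ivy advance.
Runoff: Carla is ranked above Ivy on 79 ballots, Ivy above Carla on 15.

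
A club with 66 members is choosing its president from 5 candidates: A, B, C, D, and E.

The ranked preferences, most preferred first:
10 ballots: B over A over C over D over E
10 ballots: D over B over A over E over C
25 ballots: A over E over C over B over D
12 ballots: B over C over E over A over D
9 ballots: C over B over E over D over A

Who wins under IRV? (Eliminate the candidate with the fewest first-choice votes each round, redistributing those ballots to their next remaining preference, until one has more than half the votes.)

B

Round 1: A 25, B 22, C 9, D 10, E 0. E eliminated.
Round 2: A 25, B 22, C 9, D 10. C eliminated.
Round 3: A 25, B 31, D 10. D eliminated.
Round 4: A 25, B 41. B has a majority (≥34).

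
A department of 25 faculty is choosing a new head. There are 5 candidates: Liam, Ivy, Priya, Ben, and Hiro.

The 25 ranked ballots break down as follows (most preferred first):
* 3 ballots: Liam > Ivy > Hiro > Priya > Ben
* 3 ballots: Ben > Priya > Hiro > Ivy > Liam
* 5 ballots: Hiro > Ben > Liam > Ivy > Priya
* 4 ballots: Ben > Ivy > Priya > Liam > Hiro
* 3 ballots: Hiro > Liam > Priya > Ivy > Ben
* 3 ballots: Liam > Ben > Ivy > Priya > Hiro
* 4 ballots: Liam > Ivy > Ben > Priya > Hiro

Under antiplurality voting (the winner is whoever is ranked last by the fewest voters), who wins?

Last-place votes: Liam 3, Ivy 0, Priya 5, Ben 6, Hiro 11.

Ivy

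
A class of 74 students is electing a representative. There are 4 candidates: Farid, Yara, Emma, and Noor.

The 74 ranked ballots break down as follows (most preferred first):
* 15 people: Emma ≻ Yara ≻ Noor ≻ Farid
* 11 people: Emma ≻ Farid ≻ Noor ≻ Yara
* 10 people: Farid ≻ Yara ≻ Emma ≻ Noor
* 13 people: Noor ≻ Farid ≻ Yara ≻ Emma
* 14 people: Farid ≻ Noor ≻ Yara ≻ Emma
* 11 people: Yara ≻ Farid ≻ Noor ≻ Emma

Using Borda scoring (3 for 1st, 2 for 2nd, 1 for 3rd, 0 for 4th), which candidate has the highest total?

Farid

Farid: 15×0 + 11×2 + 10×3 + 13×2 + 14×3 + 11×2 = 142
Yara: 15×2 + 11×0 + 10×2 + 13×1 + 14×1 + 11×3 = 110
Emma: 15×3 + 11×3 + 10×1 + 13×0 + 14×0 + 11×0 = 88
Noor: 15×1 + 11×1 + 10×0 + 13×3 + 14×2 + 11×1 = 104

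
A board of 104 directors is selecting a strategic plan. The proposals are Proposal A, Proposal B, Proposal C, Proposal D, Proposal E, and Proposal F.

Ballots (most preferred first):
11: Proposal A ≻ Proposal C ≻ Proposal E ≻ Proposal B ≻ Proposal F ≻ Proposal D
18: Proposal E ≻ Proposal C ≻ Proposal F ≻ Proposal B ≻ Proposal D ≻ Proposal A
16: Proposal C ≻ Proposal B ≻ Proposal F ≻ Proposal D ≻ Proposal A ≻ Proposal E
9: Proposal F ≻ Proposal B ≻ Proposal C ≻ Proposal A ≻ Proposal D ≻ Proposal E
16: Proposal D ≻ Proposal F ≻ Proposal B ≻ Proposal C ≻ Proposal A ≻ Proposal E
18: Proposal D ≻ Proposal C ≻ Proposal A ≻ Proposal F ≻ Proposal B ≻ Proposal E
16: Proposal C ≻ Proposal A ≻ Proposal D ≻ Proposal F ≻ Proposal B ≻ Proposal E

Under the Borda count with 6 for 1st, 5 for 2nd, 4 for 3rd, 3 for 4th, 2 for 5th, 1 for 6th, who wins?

Proposal C

Proposal A: 11×6 + 18×1 + 16×2 + 9×3 + 16×2 + 18×4 + 16×5 = 327
Proposal B: 11×3 + 18×3 + 16×5 + 9×5 + 16×4 + 18×2 + 16×2 = 344
Proposal C: 11×5 + 18×5 + 16×6 + 9×4 + 16×3 + 18×5 + 16×6 = 511
Proposal D: 11×1 + 18×2 + 16×3 + 9×2 + 16×6 + 18×6 + 16×4 = 381
Proposal E: 11×4 + 18×6 + 16×1 + 9×1 + 16×1 + 18×1 + 16×1 = 227
Proposal F: 11×2 + 18×4 + 16×4 + 9×6 + 16×5 + 18×3 + 16×3 = 394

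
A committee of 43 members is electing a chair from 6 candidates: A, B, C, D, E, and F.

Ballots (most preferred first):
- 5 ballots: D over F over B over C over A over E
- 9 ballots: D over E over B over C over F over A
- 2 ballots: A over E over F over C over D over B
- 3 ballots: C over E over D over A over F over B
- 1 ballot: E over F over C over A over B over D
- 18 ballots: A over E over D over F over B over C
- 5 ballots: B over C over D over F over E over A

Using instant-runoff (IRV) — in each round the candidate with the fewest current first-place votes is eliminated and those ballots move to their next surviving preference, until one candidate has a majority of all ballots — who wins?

Round 1: A 20, B 5, C 3, D 14, E 1, F 0. F eliminated.
Round 2: A 20, B 5, C 3, D 14, E 1. E eliminated.
Round 3: A 20, B 5, C 4, D 14. C eliminated.
Round 4: A 21, B 5, D 17. B eliminated.
Round 5: A 21, D 22. D has a majority (≥22).

D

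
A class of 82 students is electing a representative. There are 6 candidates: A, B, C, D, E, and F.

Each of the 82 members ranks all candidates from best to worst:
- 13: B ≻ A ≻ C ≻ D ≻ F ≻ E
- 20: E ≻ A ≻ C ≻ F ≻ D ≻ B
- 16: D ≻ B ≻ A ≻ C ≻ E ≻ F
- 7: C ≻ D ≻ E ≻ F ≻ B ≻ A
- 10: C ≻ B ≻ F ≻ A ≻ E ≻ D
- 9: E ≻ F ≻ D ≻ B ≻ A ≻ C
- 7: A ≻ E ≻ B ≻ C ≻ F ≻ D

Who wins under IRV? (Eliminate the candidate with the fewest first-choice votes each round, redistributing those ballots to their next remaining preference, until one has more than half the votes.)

C

Round 1: A 7, B 13, C 17, D 16, E 29, F 0. F eliminated.
Round 2: A 7, B 13, C 17, D 16, E 29. A eliminated.
Round 3: B 13, C 17, D 16, E 36. B eliminated.
Round 4: C 30, D 16, E 36. D eliminated.
Round 5: C 46, E 36. C has a majority (≥42).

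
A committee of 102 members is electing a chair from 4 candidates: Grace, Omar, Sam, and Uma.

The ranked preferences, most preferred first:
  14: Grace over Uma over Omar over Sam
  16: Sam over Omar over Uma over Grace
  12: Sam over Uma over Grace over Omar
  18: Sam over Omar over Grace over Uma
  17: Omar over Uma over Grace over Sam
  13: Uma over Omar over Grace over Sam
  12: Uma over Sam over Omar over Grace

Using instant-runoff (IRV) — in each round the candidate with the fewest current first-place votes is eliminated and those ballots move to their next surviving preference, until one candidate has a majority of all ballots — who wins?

Round 1: Grace 14, Omar 17, Sam 46, Uma 25. Grace eliminated.
Round 2: Omar 17, Sam 46, Uma 39. Omar eliminated.
Round 3: Sam 46, Uma 56. Uma has a majority (≥52).

Uma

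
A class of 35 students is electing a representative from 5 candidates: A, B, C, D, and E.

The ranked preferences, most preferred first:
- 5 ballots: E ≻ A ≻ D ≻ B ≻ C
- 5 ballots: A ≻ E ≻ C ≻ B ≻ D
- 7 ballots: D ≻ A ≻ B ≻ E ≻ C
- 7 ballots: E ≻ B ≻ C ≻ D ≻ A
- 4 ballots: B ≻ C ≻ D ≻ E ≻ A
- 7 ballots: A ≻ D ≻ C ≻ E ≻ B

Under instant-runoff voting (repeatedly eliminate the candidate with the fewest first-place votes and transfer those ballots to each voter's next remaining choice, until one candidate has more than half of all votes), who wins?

Round 1: A 12, B 4, C 0, D 7, E 12. C eliminated.
Round 2: A 12, B 4, D 7, E 12. B eliminated.
Round 3: A 12, D 11, E 12. D eliminated.
Round 4: A 19, E 16. A has a majority (≥18).

A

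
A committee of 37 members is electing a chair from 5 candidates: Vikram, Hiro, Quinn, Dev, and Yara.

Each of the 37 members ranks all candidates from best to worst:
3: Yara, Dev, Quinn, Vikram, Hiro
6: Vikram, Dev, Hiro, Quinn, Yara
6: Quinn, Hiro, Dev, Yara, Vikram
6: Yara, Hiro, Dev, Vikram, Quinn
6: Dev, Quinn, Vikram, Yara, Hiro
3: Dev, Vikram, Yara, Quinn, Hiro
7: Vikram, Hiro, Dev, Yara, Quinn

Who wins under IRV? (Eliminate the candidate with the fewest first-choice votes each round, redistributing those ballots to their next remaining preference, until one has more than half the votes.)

Round 1: Vikram 13, Hiro 0, Quinn 6, Dev 9, Yara 9. Hiro eliminated.
Round 2: Vikram 13, Quinn 6, Dev 9, Yara 9. Quinn eliminated.
Round 3: Vikram 13, Dev 15, Yara 9. Yara eliminated.
Round 4: Vikram 13, Dev 24. Dev has a majority (≥19).

Dev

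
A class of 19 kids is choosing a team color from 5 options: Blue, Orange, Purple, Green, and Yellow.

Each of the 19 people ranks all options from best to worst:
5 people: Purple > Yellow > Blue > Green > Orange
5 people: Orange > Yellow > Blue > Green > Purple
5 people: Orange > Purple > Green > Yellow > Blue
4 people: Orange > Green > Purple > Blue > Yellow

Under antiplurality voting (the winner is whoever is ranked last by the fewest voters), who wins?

Green

Last-place votes: Blue 5, Orange 5, Purple 5, Green 0, Yellow 4.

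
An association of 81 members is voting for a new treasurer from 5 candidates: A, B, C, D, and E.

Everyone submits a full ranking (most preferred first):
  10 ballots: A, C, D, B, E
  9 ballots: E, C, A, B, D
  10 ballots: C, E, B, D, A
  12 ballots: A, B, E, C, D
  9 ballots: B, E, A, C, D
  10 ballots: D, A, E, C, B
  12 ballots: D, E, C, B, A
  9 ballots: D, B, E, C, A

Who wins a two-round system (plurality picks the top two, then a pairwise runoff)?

D

Round 1 first-place votes: A 22, B 9, C 10, D 31, E 9. D and A advance.
Runoff: D is ranked above A on 41 ballots, A above D on 40.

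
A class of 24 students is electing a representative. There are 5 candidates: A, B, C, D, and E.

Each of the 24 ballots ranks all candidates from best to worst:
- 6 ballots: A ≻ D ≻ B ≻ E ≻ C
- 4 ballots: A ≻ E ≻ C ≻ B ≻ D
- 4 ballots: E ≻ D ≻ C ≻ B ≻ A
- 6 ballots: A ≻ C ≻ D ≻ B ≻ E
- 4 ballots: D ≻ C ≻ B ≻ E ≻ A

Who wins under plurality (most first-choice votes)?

A

First-place votes: A 16, B 0, C 0, D 4, E 4.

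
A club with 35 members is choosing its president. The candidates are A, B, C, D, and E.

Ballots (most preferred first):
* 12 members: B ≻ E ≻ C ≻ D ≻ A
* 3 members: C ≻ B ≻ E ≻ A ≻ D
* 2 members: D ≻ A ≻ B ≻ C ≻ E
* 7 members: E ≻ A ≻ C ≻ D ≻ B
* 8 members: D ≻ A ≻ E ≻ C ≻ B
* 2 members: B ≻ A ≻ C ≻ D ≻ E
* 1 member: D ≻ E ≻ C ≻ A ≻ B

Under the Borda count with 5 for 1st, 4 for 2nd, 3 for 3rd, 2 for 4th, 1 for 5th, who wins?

E

A: 12×1 + 3×2 + 2×4 + 7×4 + 8×4 + 2×4 + 1×2 = 96
B: 12×5 + 3×4 + 2×3 + 7×1 + 8×1 + 2×5 + 1×1 = 104
C: 12×3 + 3×5 + 2×2 + 7×3 + 8×2 + 2×3 + 1×3 = 101
D: 12×2 + 3×1 + 2×5 + 7×2 + 8×5 + 2×2 + 1×5 = 100
E: 12×4 + 3×3 + 2×1 + 7×5 + 8×3 + 2×1 + 1×4 = 124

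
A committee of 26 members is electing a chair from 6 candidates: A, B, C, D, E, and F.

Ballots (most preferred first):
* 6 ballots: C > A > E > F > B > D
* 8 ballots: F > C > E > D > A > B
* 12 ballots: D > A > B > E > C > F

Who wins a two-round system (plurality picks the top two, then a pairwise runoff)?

F

Round 1 first-place votes: A 0, B 0, C 6, D 12, E 0, F 8. D and F advance.
Runoff: D is ranked above F on 12 ballots, F above D on 14.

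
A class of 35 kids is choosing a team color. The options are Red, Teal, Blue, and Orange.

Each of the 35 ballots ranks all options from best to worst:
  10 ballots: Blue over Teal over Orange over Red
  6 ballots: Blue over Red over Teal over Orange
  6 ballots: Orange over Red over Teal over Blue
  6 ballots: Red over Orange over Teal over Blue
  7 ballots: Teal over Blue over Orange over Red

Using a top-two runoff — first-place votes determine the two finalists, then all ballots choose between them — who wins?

Teal

Round 1 first-place votes: Red 6, Teal 7, Blue 16, Orange 6. Blue and Teal advance.
Runoff: Blue is ranked above Teal on 16 ballots, Teal above Blue on 19.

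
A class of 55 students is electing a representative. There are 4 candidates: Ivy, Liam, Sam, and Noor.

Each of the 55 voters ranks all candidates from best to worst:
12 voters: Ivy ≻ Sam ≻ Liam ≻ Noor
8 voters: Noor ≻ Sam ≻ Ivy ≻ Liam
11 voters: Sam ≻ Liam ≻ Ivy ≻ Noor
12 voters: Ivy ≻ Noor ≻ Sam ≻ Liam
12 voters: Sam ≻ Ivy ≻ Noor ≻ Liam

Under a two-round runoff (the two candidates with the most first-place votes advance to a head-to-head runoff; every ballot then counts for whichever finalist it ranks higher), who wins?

Round 1 first-place votes: Ivy 24, Liam 0, Sam 23, Noor 8. Ivy and Sam advance.
Runoff: Ivy is ranked above Sam on 24 ballots, Sam above Ivy on 31.

Sam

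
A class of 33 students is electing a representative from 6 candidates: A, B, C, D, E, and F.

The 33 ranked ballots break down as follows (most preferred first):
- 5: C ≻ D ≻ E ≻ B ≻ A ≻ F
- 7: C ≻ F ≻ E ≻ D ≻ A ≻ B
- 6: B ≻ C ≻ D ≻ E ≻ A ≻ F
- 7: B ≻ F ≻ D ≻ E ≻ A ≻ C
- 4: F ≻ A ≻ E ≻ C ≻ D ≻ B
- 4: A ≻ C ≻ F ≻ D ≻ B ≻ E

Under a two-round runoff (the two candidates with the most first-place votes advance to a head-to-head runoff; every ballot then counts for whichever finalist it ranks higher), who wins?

C

Round 1 first-place votes: A 4, B 13, C 12, D 0, E 0, F 4. B and C advance.
Runoff: B is ranked above C on 13 ballots, C above B on 20.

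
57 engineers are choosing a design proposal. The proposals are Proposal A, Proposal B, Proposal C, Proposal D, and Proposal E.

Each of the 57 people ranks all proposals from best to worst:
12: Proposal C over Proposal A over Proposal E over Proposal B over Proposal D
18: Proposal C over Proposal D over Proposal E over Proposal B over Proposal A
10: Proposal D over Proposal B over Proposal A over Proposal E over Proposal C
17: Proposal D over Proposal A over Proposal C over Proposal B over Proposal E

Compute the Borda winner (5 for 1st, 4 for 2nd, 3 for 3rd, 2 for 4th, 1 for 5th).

Proposal A: 12×4 + 18×1 + 10×3 + 17×4 = 164
Proposal B: 12×2 + 18×2 + 10×4 + 17×2 = 134
Proposal C: 12×5 + 18×5 + 10×1 + 17×3 = 211
Proposal D: 12×1 + 18×4 + 10×5 + 17×5 = 219
Proposal E: 12×3 + 18×3 + 10×2 + 17×1 = 127

Proposal D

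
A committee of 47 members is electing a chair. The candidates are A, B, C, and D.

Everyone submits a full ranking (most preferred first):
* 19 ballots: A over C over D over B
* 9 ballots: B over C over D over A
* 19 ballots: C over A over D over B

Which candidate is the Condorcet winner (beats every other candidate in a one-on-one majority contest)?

C vs A: 28–19
C vs B: 38–9
C vs D: 47–0
C beats every other candidate.

C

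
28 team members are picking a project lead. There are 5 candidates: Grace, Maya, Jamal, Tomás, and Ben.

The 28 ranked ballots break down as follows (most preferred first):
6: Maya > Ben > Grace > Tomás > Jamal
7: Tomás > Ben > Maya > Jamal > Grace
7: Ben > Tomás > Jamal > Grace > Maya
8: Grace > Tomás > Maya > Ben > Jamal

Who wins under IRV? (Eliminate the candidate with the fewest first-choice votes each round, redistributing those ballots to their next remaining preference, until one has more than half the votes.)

Ben

Round 1: Grace 8, Maya 6, Jamal 0, Tomás 7, Ben 7. Jamal eliminated.
Round 2: Grace 8, Maya 6, Tomás 7, Ben 7. Maya eliminated.
Round 3: Grace 8, Tomás 7, Ben 13. Tomás eliminated.
Round 4: Grace 8, Ben 20. Ben has a majority (≥15).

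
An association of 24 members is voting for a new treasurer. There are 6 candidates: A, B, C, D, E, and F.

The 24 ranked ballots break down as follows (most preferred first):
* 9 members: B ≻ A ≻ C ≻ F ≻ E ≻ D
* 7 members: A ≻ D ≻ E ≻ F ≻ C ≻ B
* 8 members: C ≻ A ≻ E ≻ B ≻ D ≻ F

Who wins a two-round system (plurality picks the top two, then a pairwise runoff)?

Round 1 first-place votes: A 7, B 9, C 8, D 0, E 0, F 0. B and C advance.
Runoff: B is ranked above C on 9 ballots, C above B on 15.

C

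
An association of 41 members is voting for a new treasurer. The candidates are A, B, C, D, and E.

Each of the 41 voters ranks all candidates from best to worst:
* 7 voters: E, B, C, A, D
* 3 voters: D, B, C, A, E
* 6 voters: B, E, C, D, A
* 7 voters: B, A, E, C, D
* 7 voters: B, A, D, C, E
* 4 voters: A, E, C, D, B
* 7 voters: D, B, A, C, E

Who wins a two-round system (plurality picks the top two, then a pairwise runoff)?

B

Round 1 first-place votes: A 4, B 20, C 0, D 10, E 7. B and D advance.
Runoff: B is ranked above D on 27 ballots, D above B on 14.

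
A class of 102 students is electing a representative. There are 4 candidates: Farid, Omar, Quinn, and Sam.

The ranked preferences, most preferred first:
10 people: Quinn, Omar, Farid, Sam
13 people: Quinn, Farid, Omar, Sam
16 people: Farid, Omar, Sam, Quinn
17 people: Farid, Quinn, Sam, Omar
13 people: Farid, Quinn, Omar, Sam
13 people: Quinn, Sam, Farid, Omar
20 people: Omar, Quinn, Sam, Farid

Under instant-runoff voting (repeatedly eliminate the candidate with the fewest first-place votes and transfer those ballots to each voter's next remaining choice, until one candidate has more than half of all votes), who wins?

Quinn

Round 1: Farid 46, Omar 20, Quinn 36, Sam 0. Sam eliminated.
Round 2: Farid 46, Omar 20, Quinn 36. Omar eliminated.
Round 3: Farid 46, Quinn 56. Quinn has a majority (≥52).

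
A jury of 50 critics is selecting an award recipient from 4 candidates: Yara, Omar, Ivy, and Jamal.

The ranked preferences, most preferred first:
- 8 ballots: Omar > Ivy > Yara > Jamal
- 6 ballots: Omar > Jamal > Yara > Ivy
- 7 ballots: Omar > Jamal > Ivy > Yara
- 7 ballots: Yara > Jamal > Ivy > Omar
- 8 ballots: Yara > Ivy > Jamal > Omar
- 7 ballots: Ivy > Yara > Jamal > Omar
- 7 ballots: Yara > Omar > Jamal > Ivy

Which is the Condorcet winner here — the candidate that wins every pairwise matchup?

Yara vs Omar: 29–21
Yara vs Ivy: 28–22
Yara vs Jamal: 37–13
Yara beats every other candidate.

Yara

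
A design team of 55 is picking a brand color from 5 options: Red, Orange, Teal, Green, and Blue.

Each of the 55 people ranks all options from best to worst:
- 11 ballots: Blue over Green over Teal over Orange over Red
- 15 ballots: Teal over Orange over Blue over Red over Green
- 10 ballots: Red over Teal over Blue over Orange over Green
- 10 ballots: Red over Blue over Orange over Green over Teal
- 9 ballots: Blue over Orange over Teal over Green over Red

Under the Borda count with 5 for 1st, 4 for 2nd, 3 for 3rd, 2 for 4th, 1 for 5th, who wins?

Red: 11×1 + 15×2 + 10×5 + 10×5 + 9×1 = 150
Orange: 11×2 + 15×4 + 10×2 + 10×3 + 9×4 = 168
Teal: 11×3 + 15×5 + 10×4 + 10×1 + 9×3 = 185
Green: 11×4 + 15×1 + 10×1 + 10×2 + 9×2 = 107
Blue: 11×5 + 15×3 + 10×3 + 10×4 + 9×5 = 215

Blue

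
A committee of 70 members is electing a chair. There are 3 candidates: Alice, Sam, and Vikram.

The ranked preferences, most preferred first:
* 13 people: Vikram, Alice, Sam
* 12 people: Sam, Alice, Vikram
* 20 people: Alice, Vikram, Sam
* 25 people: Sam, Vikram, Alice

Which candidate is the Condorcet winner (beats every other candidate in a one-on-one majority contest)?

Sam

Sam vs Alice: 37–33
Sam vs Vikram: 37–33
Sam beats every other candidate.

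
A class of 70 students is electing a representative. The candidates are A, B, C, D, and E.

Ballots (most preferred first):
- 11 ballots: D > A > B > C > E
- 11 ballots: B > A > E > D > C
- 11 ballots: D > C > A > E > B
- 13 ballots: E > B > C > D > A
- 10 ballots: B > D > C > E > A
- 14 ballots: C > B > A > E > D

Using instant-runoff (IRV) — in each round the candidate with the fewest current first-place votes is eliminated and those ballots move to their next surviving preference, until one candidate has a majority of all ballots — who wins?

Round 1: A 0, B 21, C 14, D 22, E 13. A eliminated.
Round 2: B 21, C 14, D 22, E 13. E eliminated.
Round 3: B 34, C 14, D 22. C eliminated.
Round 4: B 48, D 22. B has a majority (≥36).

B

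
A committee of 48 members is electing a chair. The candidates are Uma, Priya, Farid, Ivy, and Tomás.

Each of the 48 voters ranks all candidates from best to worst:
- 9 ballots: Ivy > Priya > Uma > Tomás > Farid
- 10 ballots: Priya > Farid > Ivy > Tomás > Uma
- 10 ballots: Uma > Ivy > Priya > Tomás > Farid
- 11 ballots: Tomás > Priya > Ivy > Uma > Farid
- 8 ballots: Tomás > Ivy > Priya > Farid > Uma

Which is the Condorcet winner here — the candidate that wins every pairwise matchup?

Ivy

Ivy vs Uma: 38–10
Ivy vs Priya: 27–21
Ivy vs Farid: 38–10
Ivy vs Tomás: 29–19
Ivy beats every other candidate.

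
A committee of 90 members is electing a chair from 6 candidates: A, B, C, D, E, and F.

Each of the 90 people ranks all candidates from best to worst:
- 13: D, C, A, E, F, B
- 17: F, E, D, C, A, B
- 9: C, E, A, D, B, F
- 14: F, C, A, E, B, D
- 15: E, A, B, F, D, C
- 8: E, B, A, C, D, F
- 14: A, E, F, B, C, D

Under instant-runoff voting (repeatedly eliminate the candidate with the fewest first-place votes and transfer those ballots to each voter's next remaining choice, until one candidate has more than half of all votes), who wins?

E

Round 1: A 14, B 0, C 9, D 13, E 23, F 31. B eliminated.
Round 2: A 14, C 9, D 13, E 23, F 31. C eliminated.
Round 3: A 14, D 13, E 32, F 31. D eliminated.
Round 4: A 27, E 32, F 31. A eliminated.
Round 5: E 59, F 31. E has a majority (≥46).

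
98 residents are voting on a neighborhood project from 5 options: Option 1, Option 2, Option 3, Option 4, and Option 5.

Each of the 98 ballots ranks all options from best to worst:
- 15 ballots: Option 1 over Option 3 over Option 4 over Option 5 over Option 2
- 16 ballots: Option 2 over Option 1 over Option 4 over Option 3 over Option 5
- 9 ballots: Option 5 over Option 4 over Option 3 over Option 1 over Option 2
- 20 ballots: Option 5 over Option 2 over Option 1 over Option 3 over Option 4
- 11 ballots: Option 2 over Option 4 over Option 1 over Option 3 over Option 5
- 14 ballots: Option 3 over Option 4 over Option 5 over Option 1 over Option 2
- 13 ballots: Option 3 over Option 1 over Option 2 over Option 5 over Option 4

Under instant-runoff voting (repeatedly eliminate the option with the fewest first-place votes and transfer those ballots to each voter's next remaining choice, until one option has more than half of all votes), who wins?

Option 3

Round 1: Option 1 15, Option 2 27, Option 3 27, Option 4 0, Option 5 29. Option 4 eliminated.
Round 2: Option 1 15, Option 2 27, Option 3 27, Option 5 29. Option 1 eliminated.
Round 3: Option 2 27, Option 3 42, Option 5 29. Option 2 eliminated.
Round 4: Option 3 69, Option 5 29. Option 3 has a majority (≥50).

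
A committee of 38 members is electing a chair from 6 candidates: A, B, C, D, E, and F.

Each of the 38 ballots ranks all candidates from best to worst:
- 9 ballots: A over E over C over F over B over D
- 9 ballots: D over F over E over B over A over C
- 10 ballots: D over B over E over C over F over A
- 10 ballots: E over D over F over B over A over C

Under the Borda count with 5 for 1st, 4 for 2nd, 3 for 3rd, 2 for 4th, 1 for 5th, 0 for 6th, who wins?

E

A: 9×5 + 9×1 + 10×0 + 10×1 = 64
B: 9×1 + 9×2 + 10×4 + 10×2 = 87
C: 9×3 + 9×0 + 10×2 + 10×0 = 47
D: 9×0 + 9×5 + 10×5 + 10×4 = 135
E: 9×4 + 9×3 + 10×3 + 10×5 = 143
F: 9×2 + 9×4 + 10×1 + 10×3 = 94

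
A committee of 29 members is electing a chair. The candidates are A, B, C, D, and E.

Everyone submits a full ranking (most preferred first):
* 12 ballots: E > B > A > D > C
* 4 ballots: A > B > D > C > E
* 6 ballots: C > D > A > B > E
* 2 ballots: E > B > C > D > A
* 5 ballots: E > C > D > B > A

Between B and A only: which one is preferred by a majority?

B is ranked above A on 19 ballots; A above B on 10.

B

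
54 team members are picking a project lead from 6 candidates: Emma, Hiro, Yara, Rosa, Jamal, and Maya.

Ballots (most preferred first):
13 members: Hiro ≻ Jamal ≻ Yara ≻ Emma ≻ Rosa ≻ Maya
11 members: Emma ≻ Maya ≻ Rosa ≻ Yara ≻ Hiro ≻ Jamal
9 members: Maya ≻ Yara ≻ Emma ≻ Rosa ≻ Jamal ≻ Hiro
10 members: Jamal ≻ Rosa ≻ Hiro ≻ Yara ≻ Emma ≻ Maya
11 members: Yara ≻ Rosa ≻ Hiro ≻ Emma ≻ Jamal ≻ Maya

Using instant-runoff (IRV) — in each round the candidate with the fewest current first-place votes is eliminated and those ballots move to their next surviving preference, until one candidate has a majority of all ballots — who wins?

Yara

Round 1: Emma 11, Hiro 13, Yara 11, Rosa 0, Jamal 10, Maya 9. Rosa eliminated.
Round 2: Emma 11, Hiro 13, Yara 11, Jamal 10, Maya 9. Maya eliminated.
Round 3: Emma 11, Hiro 13, Yara 20, Jamal 10. Jamal eliminated.
Round 4: Emma 11, Hiro 23, Yara 20. Emma eliminated.
Round 5: Hiro 23, Yara 31. Yara has a majority (≥28).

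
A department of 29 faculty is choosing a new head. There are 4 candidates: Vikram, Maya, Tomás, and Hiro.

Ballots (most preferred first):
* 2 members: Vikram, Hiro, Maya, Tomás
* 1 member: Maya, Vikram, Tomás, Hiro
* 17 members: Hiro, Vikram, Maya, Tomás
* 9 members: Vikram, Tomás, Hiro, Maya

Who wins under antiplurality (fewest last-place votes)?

Vikram

Last-place votes: Vikram 0, Maya 9, Tomás 19, Hiro 1.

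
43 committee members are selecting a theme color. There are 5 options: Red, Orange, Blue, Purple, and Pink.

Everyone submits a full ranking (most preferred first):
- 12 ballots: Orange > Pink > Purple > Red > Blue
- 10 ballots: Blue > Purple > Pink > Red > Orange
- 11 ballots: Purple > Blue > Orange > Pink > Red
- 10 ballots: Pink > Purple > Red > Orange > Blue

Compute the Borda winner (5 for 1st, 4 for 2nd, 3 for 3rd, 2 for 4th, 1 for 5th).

Purple

Red: 12×2 + 10×2 + 11×1 + 10×3 = 85
Orange: 12×5 + 10×1 + 11×3 + 10×2 = 123
Blue: 12×1 + 10×5 + 11×4 + 10×1 = 116
Purple: 12×3 + 10×4 + 11×5 + 10×4 = 171
Pink: 12×4 + 10×3 + 11×2 + 10×5 = 150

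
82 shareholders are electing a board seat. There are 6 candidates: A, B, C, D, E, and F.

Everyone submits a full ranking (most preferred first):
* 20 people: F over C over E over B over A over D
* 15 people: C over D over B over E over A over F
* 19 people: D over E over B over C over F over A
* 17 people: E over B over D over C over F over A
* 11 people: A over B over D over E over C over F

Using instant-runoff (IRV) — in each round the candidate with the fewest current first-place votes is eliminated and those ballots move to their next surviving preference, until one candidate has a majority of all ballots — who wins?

D

Round 1: A 11, B 0, C 15, D 19, E 17, F 20. B eliminated.
Round 2: A 11, C 15, D 19, E 17, F 20. A eliminated.
Round 3: C 15, D 30, E 17, F 20. C eliminated.
Round 4: D 45, E 17, F 20. D has a majority (≥42).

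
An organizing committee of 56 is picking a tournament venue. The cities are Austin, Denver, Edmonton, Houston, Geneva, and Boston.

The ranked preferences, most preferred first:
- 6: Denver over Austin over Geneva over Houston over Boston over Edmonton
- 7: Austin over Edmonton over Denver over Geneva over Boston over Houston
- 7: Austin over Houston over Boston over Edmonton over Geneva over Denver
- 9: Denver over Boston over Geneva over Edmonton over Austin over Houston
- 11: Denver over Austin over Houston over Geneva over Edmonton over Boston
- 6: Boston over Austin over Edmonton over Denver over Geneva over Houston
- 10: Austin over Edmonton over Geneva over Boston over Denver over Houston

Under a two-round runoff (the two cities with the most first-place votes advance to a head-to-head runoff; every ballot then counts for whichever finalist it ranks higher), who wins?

Austin

Round 1 first-place votes: Austin 24, Denver 26, Edmonton 0, Houston 0, Geneva 0, Boston 6. Denver and Austin advance.
Runoff: Denver is ranked above Austin on 26 ballots, Austin above Denver on 30.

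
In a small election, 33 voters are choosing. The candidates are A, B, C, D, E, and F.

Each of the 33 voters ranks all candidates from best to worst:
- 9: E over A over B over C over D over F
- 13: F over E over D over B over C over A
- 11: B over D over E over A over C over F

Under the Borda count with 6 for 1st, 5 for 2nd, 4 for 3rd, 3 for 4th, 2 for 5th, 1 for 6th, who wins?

E

A: 9×5 + 13×1 + 11×3 = 91
B: 9×4 + 13×3 + 11×6 = 141
C: 9×3 + 13×2 + 11×2 = 75
D: 9×2 + 13×4 + 11×5 = 125
E: 9×6 + 13×5 + 11×4 = 163
F: 9×1 + 13×6 + 11×1 = 98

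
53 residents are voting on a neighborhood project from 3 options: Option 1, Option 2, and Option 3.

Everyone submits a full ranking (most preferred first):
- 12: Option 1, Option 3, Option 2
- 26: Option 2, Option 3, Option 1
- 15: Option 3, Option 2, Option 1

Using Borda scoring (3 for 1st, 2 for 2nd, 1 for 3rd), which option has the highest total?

Option 3

Option 1: 12×3 + 26×1 + 15×1 = 77
Option 2: 12×1 + 26×3 + 15×2 = 120
Option 3: 12×2 + 26×2 + 15×3 = 121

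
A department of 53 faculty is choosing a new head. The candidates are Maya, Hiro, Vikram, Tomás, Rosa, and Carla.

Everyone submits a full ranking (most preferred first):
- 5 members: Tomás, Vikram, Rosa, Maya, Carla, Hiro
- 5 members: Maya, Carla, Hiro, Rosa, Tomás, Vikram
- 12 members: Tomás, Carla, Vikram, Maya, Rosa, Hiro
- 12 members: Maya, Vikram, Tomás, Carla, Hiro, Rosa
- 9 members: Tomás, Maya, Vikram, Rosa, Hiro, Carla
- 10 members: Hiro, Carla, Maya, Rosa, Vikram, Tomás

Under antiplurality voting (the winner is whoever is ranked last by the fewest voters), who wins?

Maya

Last-place votes: Maya 0, Hiro 17, Vikram 5, Tomás 10, Rosa 12, Carla 9.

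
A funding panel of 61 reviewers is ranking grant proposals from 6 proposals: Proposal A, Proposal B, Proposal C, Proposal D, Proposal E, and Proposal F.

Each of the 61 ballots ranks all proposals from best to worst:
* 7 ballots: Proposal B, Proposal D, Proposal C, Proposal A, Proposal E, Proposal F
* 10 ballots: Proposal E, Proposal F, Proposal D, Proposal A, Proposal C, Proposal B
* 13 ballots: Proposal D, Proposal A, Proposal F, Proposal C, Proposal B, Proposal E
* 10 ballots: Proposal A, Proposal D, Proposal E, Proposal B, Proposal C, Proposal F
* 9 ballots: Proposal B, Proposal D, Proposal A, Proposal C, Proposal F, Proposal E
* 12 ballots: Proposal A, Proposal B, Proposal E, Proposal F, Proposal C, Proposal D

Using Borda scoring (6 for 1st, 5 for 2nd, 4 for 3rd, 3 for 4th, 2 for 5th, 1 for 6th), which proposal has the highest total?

Proposal A

Proposal A: 7×3 + 10×3 + 13×5 + 10×6 + 9×4 + 12×6 = 284
Proposal B: 7×6 + 10×1 + 13×2 + 10×3 + 9×6 + 12×5 = 222
Proposal C: 7×4 + 10×2 + 13×3 + 10×2 + 9×3 + 12×2 = 158
Proposal D: 7×5 + 10×4 + 13×6 + 10×5 + 9×5 + 12×1 = 260
Proposal E: 7×2 + 10×6 + 13×1 + 10×4 + 9×1 + 12×4 = 184
Proposal F: 7×1 + 10×5 + 13×4 + 10×1 + 9×2 + 12×3 = 173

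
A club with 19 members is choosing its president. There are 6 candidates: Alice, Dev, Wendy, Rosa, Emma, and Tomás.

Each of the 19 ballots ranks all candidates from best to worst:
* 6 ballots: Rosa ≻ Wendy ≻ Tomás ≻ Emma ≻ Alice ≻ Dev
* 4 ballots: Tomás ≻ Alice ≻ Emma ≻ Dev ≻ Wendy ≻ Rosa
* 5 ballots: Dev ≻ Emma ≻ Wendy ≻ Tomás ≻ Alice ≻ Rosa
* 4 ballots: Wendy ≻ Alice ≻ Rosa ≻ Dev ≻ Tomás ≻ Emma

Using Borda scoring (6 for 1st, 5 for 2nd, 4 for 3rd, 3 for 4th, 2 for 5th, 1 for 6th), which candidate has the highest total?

Alice: 6×2 + 4×5 + 5×2 + 4×5 = 62
Dev: 6×1 + 4×3 + 5×6 + 4×3 = 60
Wendy: 6×5 + 4×2 + 5×4 + 4×6 = 82
Rosa: 6×6 + 4×1 + 5×1 + 4×4 = 61
Emma: 6×3 + 4×4 + 5×5 + 4×1 = 63
Tomás: 6×4 + 4×6 + 5×3 + 4×2 = 71

Wendy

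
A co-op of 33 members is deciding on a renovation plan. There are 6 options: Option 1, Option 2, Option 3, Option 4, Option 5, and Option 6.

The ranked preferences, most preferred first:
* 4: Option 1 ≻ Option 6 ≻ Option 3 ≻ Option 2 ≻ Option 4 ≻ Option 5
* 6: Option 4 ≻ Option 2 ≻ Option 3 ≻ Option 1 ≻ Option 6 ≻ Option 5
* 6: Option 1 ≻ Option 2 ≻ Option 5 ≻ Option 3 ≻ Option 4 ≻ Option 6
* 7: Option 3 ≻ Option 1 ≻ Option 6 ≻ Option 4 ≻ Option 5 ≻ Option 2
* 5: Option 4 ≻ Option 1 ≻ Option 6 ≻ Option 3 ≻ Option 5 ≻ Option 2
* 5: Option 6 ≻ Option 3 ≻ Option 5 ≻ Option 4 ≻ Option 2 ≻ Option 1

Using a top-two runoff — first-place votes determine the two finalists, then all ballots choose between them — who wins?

Option 1

Round 1 first-place votes: Option 1 10, Option 2 0, Option 3 7, Option 4 11, Option 5 0, Option 6 5. Option 4 and Option 1 advance.
Runoff: Option 4 is ranked above Option 1 on 16 ballots, Option 1 above Option 4 on 17.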